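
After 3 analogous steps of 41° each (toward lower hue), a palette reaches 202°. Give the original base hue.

325°

3 steps of 41° (toward lower hue) give a net shift of −123°.
Start = end − shift: 202 + 123 = 325°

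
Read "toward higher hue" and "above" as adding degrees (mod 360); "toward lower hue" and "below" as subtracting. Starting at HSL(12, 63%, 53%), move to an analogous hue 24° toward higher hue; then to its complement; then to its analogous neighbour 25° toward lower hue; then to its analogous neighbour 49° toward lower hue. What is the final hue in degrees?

+24° (analog 24° ↑): 12 + 24 = 36°
+180° (complement): 36 + 180 = 216°
−25° (analog 25° ↓): 216 − 25 = 191°
−49° (analog 49° ↓): 191 − 49 = 142°

142°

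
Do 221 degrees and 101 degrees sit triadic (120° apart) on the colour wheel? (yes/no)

yes

Angular distance: |221 − 101| = 120 = 120°.
Triadic (120° apart) requires 120°.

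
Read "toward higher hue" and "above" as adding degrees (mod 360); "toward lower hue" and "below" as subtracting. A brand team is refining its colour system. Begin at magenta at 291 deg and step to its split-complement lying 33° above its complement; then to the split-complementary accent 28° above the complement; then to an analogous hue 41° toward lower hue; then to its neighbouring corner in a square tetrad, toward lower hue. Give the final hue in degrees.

221°

split-comp 33° ↑ +213°: 291 + 213 = 504 → 504 − 360 = 144°
split-comp 28° ↑ +208°: 144 + 208 = 352°
analog 41° ↓ −41°: 352 − 41 = 311°
square ↓ −90°: 311 − 90 = 221°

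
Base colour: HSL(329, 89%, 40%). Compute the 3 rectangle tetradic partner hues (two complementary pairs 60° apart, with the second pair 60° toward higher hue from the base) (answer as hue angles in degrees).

329 + 60 = 389 → 389 − 360 = 29°
329 + 180 = 509 → 509 − 360 = 149°
329 + 240 = 569 → 569 − 360 = 209°

29°, 149°, 209°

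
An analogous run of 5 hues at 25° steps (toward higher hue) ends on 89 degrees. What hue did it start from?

349°

4 steps of 25° (toward higher hue) give a net shift of +100°.
Start = end − shift: 89 − 100 = -11 → -11 + 360 = 349°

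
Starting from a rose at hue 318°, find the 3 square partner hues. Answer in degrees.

A square tetradic scheme places four hues every 90°.
318 + 90 = 408 → 408 − 360 = 48°
318 + 180 = 498 → 498 − 360 = 138°
318 + 270 = 588 → 588 − 360 = 228°

48°, 138° and 228°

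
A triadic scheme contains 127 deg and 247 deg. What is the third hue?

A triad spaces three hues 120° apart.
The full set is {7°, 127°, 247°}.

7°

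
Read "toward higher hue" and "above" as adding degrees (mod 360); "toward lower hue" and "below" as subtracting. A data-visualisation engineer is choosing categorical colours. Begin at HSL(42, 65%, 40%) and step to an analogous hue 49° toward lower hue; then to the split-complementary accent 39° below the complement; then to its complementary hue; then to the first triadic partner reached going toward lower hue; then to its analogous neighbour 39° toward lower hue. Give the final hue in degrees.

analog 49° ↓ −49°: 42 − 49 = -7 → -7 + 360 = 353°
split-comp 39° ↓ +141°: 353 + 141 = 494 → 494 − 360 = 134°
complement +180°: 134 + 180 = 314°
triadic ↓ −120°: 314 − 120 = 194°
analog 39° ↓ −39°: 194 − 39 = 155°

155°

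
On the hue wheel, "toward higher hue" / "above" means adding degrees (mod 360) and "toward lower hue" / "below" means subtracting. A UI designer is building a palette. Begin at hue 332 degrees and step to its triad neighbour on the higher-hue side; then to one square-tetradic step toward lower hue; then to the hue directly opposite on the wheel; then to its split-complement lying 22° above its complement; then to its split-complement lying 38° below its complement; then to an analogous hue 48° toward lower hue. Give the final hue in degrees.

332 + 120 = 452 → 452 − 360 = 92°   (triadic ↑)
92 − 90 = 2°   (square ↓)
2 + 180 = 182°   (complement)
182 + 202 = 384 → 384 − 360 = 24°   (split-comp 22° ↑)
24 + 142 = 166°   (split-comp 38° ↓)
166 − 48 = 118°   (analog 48° ↓)

118°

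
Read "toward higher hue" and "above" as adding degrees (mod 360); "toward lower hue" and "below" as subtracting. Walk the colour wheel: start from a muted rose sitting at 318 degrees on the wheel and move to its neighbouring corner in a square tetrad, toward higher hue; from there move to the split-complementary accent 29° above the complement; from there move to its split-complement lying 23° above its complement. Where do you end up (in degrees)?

square ↑ +90°: 318 + 90 = 408 → 408 − 360 = 48°
split-comp 29° ↑ +209°: 48 + 209 = 257°
split-comp 23° ↑ +203°: 257 + 203 = 460 → 460 − 360 = 100°

100°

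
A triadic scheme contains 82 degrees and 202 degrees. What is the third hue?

322°

A triad spaces three hues 120° apart.
The full set is {82°, 202°, 322°}.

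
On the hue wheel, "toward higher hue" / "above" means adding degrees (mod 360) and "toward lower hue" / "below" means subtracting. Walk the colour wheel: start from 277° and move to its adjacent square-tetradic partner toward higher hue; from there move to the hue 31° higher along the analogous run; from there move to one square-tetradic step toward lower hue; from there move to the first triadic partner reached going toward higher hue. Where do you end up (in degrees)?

277 + 90 = 367 → 367 − 360 = 7°   (square ↑)
7 + 31 = 38°   (analog 31° ↑)
38 − 90 = -52 → -52 + 360 = 308°   (square ↓)
308 + 120 = 428 → 428 − 360 = 68°   (triadic ↑)

68°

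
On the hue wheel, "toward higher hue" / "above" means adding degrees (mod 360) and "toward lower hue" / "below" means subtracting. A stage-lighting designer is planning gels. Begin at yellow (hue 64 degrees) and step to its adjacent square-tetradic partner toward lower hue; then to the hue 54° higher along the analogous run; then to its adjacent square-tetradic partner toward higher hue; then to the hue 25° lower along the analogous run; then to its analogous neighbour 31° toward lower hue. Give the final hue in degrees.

62°

−90° (square ↓): 64 − 90 = -26 → -26 + 360 = 334°
+54° (analog 54° ↑): 334 + 54 = 388 → 388 − 360 = 28°
+90° (square ↑): 28 + 90 = 118°
−25° (analog 25° ↓): 118 − 25 = 93°
−31° (analog 31° ↓): 93 − 31 = 62°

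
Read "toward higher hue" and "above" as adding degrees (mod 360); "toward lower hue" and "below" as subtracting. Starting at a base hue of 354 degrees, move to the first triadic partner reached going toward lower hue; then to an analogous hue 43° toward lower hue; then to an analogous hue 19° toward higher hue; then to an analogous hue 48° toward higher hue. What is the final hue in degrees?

354 − 120 = 234°   (triadic ↓)
234 − 43 = 191°   (analog 43° ↓)
191 + 19 = 210°   (analog 19° ↑)
210 + 48 = 258°   (analog 48° ↑)

258°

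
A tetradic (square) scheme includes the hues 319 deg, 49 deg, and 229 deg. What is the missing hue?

A square tetradic scheme places four hues every 90°.
The full set through 49° is {49°, 139°, 229°, 319°}.
Given {49°, 229°, 319°}, the missing hue is 139°.

139°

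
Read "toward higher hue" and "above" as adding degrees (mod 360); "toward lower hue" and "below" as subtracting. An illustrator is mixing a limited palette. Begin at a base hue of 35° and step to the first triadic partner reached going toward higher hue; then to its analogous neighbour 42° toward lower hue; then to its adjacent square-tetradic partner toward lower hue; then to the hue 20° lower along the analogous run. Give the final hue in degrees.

35 + 120 = 155°   (triadic ↑)
155 − 42 = 113°   (analog 42° ↓)
113 − 90 = 23°   (square ↓)
23 − 20 = 3°   (analog 20° ↓)

3°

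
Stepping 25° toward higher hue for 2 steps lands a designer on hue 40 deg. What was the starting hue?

2 steps of 25° (toward higher hue) give a net shift of +50°.
Start = end − shift: 40 − 50 = -10 → -10 + 360 = 350°

350°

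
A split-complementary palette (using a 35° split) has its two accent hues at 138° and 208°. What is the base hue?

The accents sit 35° either side of the complement, so the complement is their short-arc midpoint on the wheel.
Short-arc midpoint of 138° and 208°: 173°.
Base is 180° from the complement: 173 − 180 = -7 → -7 + 360 = 353°

353°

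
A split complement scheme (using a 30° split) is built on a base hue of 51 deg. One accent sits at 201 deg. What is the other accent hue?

261°

Split-complementary hues sit 30° either side of the complement.
Complement of the base 51°: 51 + 180 = 231°
The given accent 201° is 30° one side of 231°; the other accent sits 30° the other side: 231 + 30 = 261°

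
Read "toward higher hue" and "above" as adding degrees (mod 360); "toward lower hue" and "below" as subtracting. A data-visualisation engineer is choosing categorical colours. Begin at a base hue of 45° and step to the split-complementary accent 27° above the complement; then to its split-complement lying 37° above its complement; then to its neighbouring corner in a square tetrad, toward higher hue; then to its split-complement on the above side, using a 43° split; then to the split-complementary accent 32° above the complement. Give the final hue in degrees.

274°

split-comp 27° ↑ +207°: 45 + 207 = 252°
split-comp 37° ↑ +217°: 252 + 217 = 469 → 469 − 360 = 109°
square ↑ +90°: 109 + 90 = 199°
split-comp 43° ↑ +223°: 199 + 223 = 422 → 422 − 360 = 62°
split-comp 32° ↑ +212°: 62 + 212 = 274°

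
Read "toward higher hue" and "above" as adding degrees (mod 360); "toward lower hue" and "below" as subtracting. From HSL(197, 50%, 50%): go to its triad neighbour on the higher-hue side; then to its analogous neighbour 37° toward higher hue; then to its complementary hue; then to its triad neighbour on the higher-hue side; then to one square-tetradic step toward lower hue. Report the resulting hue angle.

204°

triadic ↑ +120°: 197 + 120 = 317°
analog 37° ↑ +37°: 317 + 37 = 354°
complement +180°: 354 + 180 = 534 → 534 − 360 = 174°
triadic ↑ +120°: 174 + 120 = 294°
square ↓ −90°: 294 − 90 = 204°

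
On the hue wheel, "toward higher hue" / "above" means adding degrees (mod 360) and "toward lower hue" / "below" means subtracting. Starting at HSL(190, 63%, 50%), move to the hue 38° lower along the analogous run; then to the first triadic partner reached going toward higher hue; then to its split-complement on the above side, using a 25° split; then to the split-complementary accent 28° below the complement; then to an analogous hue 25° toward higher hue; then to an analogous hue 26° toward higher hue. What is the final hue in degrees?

320°

190 − 38 = 152°   (analog 38° ↓)
152 + 120 = 272°   (triadic ↑)
272 + 205 = 477 → 477 − 360 = 117°   (split-comp 25° ↑)
117 + 152 = 269°   (split-comp 28° ↓)
269 + 25 = 294°   (analog 25° ↑)
294 + 26 = 320°   (analog 26° ↑)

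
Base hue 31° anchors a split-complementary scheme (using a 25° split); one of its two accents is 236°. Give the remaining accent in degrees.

186°

Split-complementary hues sit 25° either side of the complement.
Complement of the base 31°: 31 + 180 = 211°
The given accent 236° is 25° one side of 211°; the other accent sits 25° the other side: 211 − 25 = 186°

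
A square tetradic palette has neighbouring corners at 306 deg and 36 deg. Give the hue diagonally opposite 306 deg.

126°

A square tetradic scheme places four hues 90° apart; opposite corners are 180° apart.
306 + 180 = 486 → 486 − 360 = 126°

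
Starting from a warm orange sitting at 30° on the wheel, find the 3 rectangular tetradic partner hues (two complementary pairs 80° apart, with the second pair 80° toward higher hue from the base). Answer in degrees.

110°, 210°, 290°

A rectangular tetradic uses two complementary pairs 80° apart: offsets 0°, 80°, 180°, 260°.
30 + 80 = 110°
30 + 180 = 210°
30 + 260 = 290°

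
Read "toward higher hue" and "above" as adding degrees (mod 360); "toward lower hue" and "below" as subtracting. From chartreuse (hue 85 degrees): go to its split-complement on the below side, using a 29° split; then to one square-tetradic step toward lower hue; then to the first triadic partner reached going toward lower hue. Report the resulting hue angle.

26°

85 + 151 = 236°   (split-comp 29° ↓)
236 − 90 = 146°   (square ↓)
146 − 120 = 26°   (triadic ↓)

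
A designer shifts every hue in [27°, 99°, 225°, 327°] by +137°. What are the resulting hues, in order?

27 + 137 = 164°
99 + 137 = 236°
225 + 137 = 362 → 362 − 360 = 2°
327 + 137 = 464 → 464 − 360 = 104°

164°, 236°, 2°, 104°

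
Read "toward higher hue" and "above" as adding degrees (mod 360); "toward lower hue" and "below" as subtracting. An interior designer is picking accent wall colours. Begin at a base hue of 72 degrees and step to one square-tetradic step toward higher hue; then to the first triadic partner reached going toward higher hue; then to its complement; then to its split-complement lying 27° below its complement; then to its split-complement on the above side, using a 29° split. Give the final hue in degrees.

+90° (square ↑): 72 + 90 = 162°
+120° (triadic ↑): 162 + 120 = 282°
+180° (complement): 282 + 180 = 462 → 462 − 360 = 102°
+153° (split-comp 27° ↓): 102 + 153 = 255°
+209° (split-comp 29° ↑): 255 + 209 = 464 → 464 − 360 = 104°

104°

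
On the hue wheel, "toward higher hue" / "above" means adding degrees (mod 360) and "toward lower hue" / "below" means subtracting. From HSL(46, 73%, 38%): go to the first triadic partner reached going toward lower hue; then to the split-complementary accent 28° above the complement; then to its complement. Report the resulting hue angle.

314°

triadic ↓ −120°: 46 − 120 = -74 → -74 + 360 = 286°
split-comp 28° ↑ +208°: 286 + 208 = 494 → 494 − 360 = 134°
complement +180°: 134 + 180 = 314°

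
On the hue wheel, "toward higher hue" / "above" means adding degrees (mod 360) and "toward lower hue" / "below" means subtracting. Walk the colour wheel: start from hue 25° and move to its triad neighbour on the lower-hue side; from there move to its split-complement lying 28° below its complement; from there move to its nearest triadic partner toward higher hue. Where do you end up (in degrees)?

177°

−120° (triadic ↓): 25 − 120 = -95 → -95 + 360 = 265°
+152° (split-comp 28° ↓): 265 + 152 = 417 → 417 − 360 = 57°
+120° (triadic ↑): 57 + 120 = 177°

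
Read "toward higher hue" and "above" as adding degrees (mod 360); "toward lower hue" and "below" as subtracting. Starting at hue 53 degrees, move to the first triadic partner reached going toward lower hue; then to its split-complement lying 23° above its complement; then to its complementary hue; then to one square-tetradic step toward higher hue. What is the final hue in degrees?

46°

53 − 120 = -67 → -67 + 360 = 293°   (triadic ↓)
293 + 203 = 496 → 496 − 360 = 136°   (split-comp 23° ↑)
136 + 180 = 316°   (complement)
316 + 90 = 406 → 406 − 360 = 46°   (square ↑)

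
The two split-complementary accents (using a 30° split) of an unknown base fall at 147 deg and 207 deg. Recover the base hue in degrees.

357°

The accents sit 30° either side of the complement, so the complement is their short-arc midpoint on the wheel.
Short-arc midpoint of 147° and 207°: 177°.
Base is 180° from the complement: 177 − 180 = -3 → -3 + 360 = 357°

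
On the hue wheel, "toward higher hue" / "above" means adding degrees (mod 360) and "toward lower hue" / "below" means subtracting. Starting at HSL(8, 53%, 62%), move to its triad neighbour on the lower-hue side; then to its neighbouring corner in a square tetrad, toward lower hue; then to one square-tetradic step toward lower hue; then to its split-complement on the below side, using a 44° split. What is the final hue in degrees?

triadic ↓ −120°: 8 − 120 = -112 → -112 + 360 = 248°
square ↓ −90°: 248 − 90 = 158°
square ↓ −90°: 158 − 90 = 68°
split-comp 44° ↓ +136°: 68 + 136 = 204°

204°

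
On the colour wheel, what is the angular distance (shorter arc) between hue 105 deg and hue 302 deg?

163°

|105 − 302| = 197.
The shorter arc is 360 − 197 = 163°.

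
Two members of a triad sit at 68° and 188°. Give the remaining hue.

A triad spaces three hues 120° apart.
The full set is {68°, 188°, 308°}.

308°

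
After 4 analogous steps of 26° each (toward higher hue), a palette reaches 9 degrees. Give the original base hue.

4 steps of 26° (toward higher hue) give a net shift of +104°.
Start = end − shift: 9 − 104 = -95 → -95 + 360 = 265°

265°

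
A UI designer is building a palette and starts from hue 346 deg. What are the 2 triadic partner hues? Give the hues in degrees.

A triad places three hues 120° apart.
346 + 120 = 466 → 466 − 360 = 106°
346 + 240 = 586 → 586 − 360 = 226°

106° and 226°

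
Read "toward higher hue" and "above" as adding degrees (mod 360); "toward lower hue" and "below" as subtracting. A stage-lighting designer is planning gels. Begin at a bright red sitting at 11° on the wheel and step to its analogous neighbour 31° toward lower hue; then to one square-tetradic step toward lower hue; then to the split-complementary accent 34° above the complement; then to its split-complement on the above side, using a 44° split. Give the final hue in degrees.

11 − 31 = -20 → -20 + 360 = 340°   (analog 31° ↓)
340 − 90 = 250°   (square ↓)
250 + 214 = 464 → 464 − 360 = 104°   (split-comp 34° ↑)
104 + 224 = 328°   (split-comp 44° ↑)

328°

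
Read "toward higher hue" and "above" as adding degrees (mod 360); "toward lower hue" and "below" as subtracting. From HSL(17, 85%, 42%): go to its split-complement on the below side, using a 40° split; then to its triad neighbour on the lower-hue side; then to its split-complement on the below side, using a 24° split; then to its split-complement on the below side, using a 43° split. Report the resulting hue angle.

330°

+140° (split-comp 40° ↓): 17 + 140 = 157°
−120° (triadic ↓): 157 − 120 = 37°
+156° (split-comp 24° ↓): 37 + 156 = 193°
+137° (split-comp 43° ↓): 193 + 137 = 330°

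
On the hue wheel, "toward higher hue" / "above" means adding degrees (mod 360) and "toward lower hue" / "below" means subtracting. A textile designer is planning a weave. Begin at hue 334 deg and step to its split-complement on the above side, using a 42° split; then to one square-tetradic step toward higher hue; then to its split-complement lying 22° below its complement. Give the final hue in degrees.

334 + 222 = 556 → 556 − 360 = 196°   (split-comp 42° ↑)
196 + 90 = 286°   (square ↑)
286 + 158 = 444 → 444 − 360 = 84°   (split-comp 22° ↓)

84°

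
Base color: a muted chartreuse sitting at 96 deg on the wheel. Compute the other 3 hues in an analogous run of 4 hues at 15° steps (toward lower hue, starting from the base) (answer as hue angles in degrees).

Analogous hues sit every 15° along the wheel.
96 − 15 = 81°
96 − 30 = 66°
96 − 45 = 51°

81°, 66° and 51°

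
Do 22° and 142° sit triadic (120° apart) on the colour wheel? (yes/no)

Angular distance: |22 − 142| = 120 = 120°.
Triadic (120° apart) requires 120°.

yes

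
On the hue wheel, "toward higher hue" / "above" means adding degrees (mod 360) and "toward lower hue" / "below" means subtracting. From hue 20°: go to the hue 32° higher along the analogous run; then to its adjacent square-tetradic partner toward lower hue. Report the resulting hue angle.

analog 32° ↑ +32°: 20 + 32 = 52°
square ↓ −90°: 52 − 90 = -38 → -38 + 360 = 322°

322°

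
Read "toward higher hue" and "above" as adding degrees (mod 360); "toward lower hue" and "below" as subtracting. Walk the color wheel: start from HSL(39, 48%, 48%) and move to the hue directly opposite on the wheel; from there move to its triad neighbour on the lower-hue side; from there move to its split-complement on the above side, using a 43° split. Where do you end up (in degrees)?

+180° (complement): 39 + 180 = 219°
−120° (triadic ↓): 219 − 120 = 99°
+223° (split-comp 43° ↑): 99 + 223 = 322°

322°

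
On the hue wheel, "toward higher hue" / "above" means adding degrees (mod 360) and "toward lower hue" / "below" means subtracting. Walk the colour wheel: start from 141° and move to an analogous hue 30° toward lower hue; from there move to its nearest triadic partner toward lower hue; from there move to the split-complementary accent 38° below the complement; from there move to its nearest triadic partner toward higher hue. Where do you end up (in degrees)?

253°

analog 30° ↓ −30°: 141 − 30 = 111°
triadic ↓ −120°: 111 − 120 = -9 → -9 + 360 = 351°
split-comp 38° ↓ +142°: 351 + 142 = 493 → 493 − 360 = 133°
triadic ↑ +120°: 133 + 120 = 253°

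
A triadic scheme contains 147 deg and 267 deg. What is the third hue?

27°

A triad spaces three hues 120° apart.
The full set is {27°, 147°, 267°}.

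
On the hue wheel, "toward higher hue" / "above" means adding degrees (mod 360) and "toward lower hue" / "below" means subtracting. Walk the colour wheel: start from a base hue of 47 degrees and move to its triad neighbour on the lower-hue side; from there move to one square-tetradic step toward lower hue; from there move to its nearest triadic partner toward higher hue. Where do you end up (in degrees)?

−120° (triadic ↓): 47 − 120 = -73 → -73 + 360 = 287°
−90° (square ↓): 287 − 90 = 197°
+120° (triadic ↑): 197 + 120 = 317°

317°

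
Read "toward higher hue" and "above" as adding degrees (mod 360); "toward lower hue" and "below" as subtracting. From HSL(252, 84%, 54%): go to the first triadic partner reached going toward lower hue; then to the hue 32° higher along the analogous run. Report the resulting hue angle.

164°

−120° (triadic ↓): 252 − 120 = 132°
+32° (analog 32° ↑): 132 + 32 = 164°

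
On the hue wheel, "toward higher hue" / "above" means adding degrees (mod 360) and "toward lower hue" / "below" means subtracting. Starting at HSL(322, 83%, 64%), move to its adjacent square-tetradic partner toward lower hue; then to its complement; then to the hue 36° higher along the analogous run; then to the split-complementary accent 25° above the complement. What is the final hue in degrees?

square ↓ −90°: 322 − 90 = 232°
complement +180°: 232 + 180 = 412 → 412 − 360 = 52°
analog 36° ↑ +36°: 52 + 36 = 88°
split-comp 25° ↑ +205°: 88 + 205 = 293°

293°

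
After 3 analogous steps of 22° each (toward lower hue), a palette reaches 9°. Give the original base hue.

3 steps of 22° (toward lower hue) give a net shift of −66°.
Start = end − shift: 9 + 66 = 75°

75°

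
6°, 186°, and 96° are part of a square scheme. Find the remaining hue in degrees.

A square tetradic scheme places four hues every 90°.
The full set through 6° is {6°, 96°, 186°, 276°}.
Given {6°, 96°, 186°}, the missing hue is 276°.

276°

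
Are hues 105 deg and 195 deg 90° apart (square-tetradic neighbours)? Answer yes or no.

Angular distance: |105 − 195| = 90 = 90°.
90° apart (square-tetradic neighbours) requires 90°.

yes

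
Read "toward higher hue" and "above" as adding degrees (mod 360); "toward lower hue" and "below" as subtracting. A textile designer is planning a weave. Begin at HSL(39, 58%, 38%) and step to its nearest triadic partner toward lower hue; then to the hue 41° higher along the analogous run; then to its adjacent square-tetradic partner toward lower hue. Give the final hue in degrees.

triadic ↓ −120°: 39 − 120 = -81 → -81 + 360 = 279°
analog 41° ↑ +41°: 279 + 41 = 320°
square ↓ −90°: 320 − 90 = 230°

230°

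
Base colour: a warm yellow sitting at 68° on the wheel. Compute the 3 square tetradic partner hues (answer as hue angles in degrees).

A square tetradic scheme places four hues every 90°.
68 + 90 = 158°
68 + 180 = 248°
68 + 270 = 338°

158°, 248°, 338°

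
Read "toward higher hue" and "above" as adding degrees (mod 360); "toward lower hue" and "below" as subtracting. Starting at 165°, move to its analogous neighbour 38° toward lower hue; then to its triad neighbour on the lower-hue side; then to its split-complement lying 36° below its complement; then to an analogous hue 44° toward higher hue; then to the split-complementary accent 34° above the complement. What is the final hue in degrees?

analog 38° ↓ −38°: 165 − 38 = 127°
triadic ↓ −120°: 127 − 120 = 7°
split-comp 36° ↓ +144°: 7 + 144 = 151°
analog 44° ↑ +44°: 151 + 44 = 195°
split-comp 34° ↑ +214°: 195 + 214 = 409 → 409 − 360 = 49°

49°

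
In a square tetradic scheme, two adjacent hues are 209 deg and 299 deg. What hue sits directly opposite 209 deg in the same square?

29°

A square tetradic scheme places four hues 90° apart; opposite corners are 180° apart.
209 + 180 = 389 → 389 − 360 = 29°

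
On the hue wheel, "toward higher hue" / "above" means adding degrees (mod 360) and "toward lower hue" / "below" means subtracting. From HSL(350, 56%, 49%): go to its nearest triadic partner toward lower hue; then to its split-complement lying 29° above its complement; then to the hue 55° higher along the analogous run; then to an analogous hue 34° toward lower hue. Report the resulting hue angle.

100°

triadic ↓ −120°: 350 − 120 = 230°
split-comp 29° ↑ +209°: 230 + 209 = 439 → 439 − 360 = 79°
analog 55° ↑ +55°: 79 + 55 = 134°
analog 34° ↓ −34°: 134 − 34 = 100°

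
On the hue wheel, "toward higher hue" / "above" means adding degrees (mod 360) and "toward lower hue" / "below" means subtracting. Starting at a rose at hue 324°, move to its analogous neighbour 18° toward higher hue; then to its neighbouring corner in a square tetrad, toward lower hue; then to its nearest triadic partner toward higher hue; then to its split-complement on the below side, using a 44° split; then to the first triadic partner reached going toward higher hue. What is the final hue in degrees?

analog 18° ↑ +18°: 324 + 18 = 342°
square ↓ −90°: 342 − 90 = 252°
triadic ↑ +120°: 252 + 120 = 372 → 372 − 360 = 12°
split-comp 44° ↓ +136°: 12 + 136 = 148°
triadic ↑ +120°: 148 + 120 = 268°

268°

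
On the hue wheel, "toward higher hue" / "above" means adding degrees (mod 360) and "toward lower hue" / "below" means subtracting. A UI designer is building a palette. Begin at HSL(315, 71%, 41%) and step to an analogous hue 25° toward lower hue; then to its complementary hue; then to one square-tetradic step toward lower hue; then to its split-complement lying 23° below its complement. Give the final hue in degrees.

177°

analog 25° ↓ −25°: 315 − 25 = 290°
complement +180°: 290 + 180 = 470 → 470 − 360 = 110°
square ↓ −90°: 110 − 90 = 20°
split-comp 23° ↓ +157°: 20 + 157 = 177°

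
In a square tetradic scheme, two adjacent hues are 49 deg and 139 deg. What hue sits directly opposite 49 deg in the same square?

A square tetradic scheme places four hues 90° apart; opposite corners are 180° apart.
49 + 180 = 229°

229°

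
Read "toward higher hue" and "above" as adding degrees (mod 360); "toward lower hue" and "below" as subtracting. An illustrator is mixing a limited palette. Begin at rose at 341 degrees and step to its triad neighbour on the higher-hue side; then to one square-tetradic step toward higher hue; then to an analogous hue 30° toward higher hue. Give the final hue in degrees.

+120° (triadic ↑): 341 + 120 = 461 → 461 − 360 = 101°
+90° (square ↑): 101 + 90 = 191°
+30° (analog 30° ↑): 191 + 30 = 221°

221°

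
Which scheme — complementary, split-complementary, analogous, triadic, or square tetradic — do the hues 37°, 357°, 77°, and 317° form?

Sort the hues: 37°, 77°, 317°, 357°.
Successive gaps around the wheel: 40°, 240°, 40°, 40°.
A run of hues at equal small steps (40°) with one large closing gap is an analogous group.

analogous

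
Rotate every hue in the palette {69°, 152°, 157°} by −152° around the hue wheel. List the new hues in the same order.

69 − 152 = -83 → -83 + 360 = 277°
152 − 152 = 0°
157 − 152 = 5°

277°, 0°, 5°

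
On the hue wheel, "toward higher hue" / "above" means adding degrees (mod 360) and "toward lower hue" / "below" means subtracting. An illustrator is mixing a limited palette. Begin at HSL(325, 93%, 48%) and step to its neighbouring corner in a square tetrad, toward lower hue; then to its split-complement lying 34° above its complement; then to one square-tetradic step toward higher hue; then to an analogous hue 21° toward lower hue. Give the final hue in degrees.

square ↓ −90°: 325 − 90 = 235°
split-comp 34° ↑ +214°: 235 + 214 = 449 → 449 − 360 = 89°
square ↑ +90°: 89 + 90 = 179°
analog 21° ↓ −21°: 179 − 21 = 158°

158°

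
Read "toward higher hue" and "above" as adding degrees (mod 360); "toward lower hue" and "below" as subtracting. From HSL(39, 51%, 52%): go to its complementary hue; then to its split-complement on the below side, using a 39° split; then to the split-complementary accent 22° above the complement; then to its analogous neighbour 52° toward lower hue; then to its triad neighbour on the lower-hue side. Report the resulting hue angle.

30°

+180° (complement): 39 + 180 = 219°
+141° (split-comp 39° ↓): 219 + 141 = 360 → 360 − 360 = 0°
+202° (split-comp 22° ↑): 0 + 202 = 202°
−52° (analog 52° ↓): 202 − 52 = 150°
−120° (triadic ↓): 150 − 120 = 30°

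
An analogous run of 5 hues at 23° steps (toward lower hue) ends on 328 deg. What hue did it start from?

60°

4 steps of 23° (toward lower hue) give a net shift of −92°.
Start = end − shift: 328 + 92 = 420 → 420 − 360 = 60°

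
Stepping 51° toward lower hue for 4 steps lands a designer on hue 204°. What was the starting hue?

48°

4 steps of 51° (toward lower hue) give a net shift of −204°.
Start = end − shift: 204 + 204 = 408 → 408 − 360 = 48°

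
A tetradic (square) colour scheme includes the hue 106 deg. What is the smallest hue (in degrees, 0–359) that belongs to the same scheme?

A square tetradic scheme places four hues every 90°.
The full set through 106° is {16°, 106°, 196°, 286°}.

16°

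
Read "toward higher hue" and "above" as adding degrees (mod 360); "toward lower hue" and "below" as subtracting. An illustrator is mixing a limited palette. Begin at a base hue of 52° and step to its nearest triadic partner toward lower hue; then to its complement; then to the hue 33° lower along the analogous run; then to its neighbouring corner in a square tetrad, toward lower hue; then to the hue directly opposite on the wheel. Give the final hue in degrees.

−120° (triadic ↓): 52 − 120 = -68 → -68 + 360 = 292°
+180° (complement): 292 + 180 = 472 → 472 − 360 = 112°
−33° (analog 33° ↓): 112 − 33 = 79°
−90° (square ↓): 79 − 90 = -11 → -11 + 360 = 349°
+180° (complement): 349 + 180 = 529 → 529 − 360 = 169°

169°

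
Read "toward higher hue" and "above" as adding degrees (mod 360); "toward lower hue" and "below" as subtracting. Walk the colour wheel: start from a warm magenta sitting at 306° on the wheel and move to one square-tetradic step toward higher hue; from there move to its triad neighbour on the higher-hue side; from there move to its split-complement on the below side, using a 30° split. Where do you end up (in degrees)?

306°

306 + 90 = 396 → 396 − 360 = 36°   (square ↑)
36 + 120 = 156°   (triadic ↑)
156 + 150 = 306°   (split-comp 30° ↓)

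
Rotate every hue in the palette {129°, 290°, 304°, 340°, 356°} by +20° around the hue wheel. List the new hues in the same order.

149°, 310°, 324°, 0°, 16°

129 + 20 = 149°
290 + 20 = 310°
304 + 20 = 324°
340 + 20 = 360 → 360 − 360 = 0°
356 + 20 = 376 → 376 − 360 = 16°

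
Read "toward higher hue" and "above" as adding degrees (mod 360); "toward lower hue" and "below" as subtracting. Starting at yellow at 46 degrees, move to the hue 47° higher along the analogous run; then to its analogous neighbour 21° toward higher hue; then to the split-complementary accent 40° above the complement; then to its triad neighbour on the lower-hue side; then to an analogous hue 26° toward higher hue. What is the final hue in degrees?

240°

+47° (analog 47° ↑): 46 + 47 = 93°
+21° (analog 21° ↑): 93 + 21 = 114°
+220° (split-comp 40° ↑): 114 + 220 = 334°
−120° (triadic ↓): 334 − 120 = 214°
+26° (analog 26° ↑): 214 + 26 = 240°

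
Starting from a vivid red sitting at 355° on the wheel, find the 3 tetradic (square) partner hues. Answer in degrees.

A square tetradic scheme places four hues every 90°.
355 + 90 = 445 → 445 − 360 = 85°
355 + 180 = 535 → 535 − 360 = 175°
355 + 270 = 625 → 625 − 360 = 265°

85°, 175°, and 265°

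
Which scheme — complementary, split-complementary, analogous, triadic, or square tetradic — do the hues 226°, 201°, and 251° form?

analogous

Sort the hues: 201°, 226°, 251°.
Successive gaps around the wheel: 25°, 25°, 310°.
A run of hues at equal small steps (25°) with one large closing gap is an analogous group.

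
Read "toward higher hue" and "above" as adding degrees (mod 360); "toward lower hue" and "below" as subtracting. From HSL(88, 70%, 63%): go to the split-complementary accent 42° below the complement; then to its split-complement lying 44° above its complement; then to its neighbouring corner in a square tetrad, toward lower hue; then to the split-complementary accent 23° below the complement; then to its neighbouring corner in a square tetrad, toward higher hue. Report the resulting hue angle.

247°

88 + 138 = 226°   (split-comp 42° ↓)
226 + 224 = 450 → 450 − 360 = 90°   (split-comp 44° ↑)
90 − 90 = 0°   (square ↓)
0 + 157 = 157°   (split-comp 23° ↓)
157 + 90 = 247°   (square ↑)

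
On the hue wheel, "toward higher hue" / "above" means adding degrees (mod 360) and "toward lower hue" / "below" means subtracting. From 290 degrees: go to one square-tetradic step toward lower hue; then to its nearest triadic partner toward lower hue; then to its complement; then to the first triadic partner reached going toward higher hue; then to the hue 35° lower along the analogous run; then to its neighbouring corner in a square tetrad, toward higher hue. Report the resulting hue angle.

290 − 90 = 200°   (square ↓)
200 − 120 = 80°   (triadic ↓)
80 + 180 = 260°   (complement)
260 + 120 = 380 → 380 − 360 = 20°   (triadic ↑)
20 − 35 = -15 → -15 + 360 = 345°   (analog 35° ↓)
345 + 90 = 435 → 435 − 360 = 75°   (square ↑)

75°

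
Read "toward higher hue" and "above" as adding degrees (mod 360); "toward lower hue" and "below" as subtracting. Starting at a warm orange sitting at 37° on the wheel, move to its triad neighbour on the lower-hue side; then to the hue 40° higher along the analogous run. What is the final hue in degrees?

−120° (triadic ↓): 37 − 120 = -83 → -83 + 360 = 277°
+40° (analog 40° ↑): 277 + 40 = 317°

317°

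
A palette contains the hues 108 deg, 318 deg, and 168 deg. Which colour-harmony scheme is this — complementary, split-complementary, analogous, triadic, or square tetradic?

Sort the hues: 108°, 168°, 318°.
Successive gaps around the wheel: 60°, 150°, 150°.
Two 150° gaps and one 60° gap — a base hue opposite a pair of accents 30° either side of its complement — is the split-complementary pattern.

split-complementary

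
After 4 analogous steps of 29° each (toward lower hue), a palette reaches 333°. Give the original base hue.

89°

4 steps of 29° (toward lower hue) give a net shift of −116°.
Start = end − shift: 333 + 116 = 449 → 449 − 360 = 89°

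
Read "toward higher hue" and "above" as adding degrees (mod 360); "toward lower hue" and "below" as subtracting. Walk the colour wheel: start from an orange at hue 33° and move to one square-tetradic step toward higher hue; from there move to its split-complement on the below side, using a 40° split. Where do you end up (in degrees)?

263°

33 + 90 = 123°   (square ↑)
123 + 140 = 263°   (split-comp 40° ↓)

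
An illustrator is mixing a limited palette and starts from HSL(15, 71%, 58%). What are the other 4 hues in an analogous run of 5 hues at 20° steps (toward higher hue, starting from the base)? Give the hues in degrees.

Analogous hues sit every 20° along the wheel.
15 + 20 = 35°
15 + 40 = 55°
15 + 60 = 75°
15 + 80 = 95°

35°, 55°, 75°, and 95°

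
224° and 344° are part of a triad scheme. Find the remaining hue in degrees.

104°

A triad places three hues 120° apart.
The full set through 224° is {104°, 224°, 344°}.
Given {224°, 344°}, the missing hue is 104°.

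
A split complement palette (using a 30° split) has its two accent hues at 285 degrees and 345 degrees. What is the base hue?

The accents sit 30° either side of the complement, so the complement is their short-arc midpoint on the wheel.
Short-arc midpoint of 285° and 345°: 315°.
Base is 180° from the complement: 315 − 180 = 135°

135°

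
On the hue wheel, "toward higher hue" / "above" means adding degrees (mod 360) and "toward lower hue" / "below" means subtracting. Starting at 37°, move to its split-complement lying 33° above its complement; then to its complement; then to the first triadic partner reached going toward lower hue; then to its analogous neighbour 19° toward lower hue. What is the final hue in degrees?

291°

+213° (split-comp 33° ↑): 37 + 213 = 250°
+180° (complement): 250 + 180 = 430 → 430 − 360 = 70°
−120° (triadic ↓): 70 − 120 = -50 → -50 + 360 = 310°
−19° (analog 19° ↓): 310 − 19 = 291°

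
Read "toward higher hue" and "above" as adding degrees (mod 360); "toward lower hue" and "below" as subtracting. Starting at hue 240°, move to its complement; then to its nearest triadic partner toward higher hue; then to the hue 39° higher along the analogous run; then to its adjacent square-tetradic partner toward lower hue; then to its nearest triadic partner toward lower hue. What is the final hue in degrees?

complement +180°: 240 + 180 = 420 → 420 − 360 = 60°
triadic ↑ +120°: 60 + 120 = 180°
analog 39° ↑ +39°: 180 + 39 = 219°
square ↓ −90°: 219 − 90 = 129°
triadic ↓ −120°: 129 − 120 = 9°

9°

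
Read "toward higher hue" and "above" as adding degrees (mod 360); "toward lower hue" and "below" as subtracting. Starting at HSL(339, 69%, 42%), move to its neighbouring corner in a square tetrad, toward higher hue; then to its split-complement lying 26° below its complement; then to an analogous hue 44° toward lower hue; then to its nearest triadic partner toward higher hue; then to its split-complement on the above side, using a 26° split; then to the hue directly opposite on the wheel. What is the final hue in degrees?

325°

+90° (square ↑): 339 + 90 = 429 → 429 − 360 = 69°
+154° (split-comp 26° ↓): 69 + 154 = 223°
−44° (analog 44° ↓): 223 − 44 = 179°
+120° (triadic ↑): 179 + 120 = 299°
+206° (split-comp 26° ↑): 299 + 206 = 505 → 505 − 360 = 145°
+180° (complement): 145 + 180 = 325°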